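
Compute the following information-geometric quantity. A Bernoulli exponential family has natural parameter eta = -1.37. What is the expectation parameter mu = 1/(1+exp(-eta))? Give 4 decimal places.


Dual coordinate (expectation parameter) for Bernoulli:
mu = 1/(1+exp(-eta)).
eta = -1.37.
exp(-eta) = exp(1.37) = 3.935351.
mu = 1/(1+3.935351) = 0.2026

0.2026


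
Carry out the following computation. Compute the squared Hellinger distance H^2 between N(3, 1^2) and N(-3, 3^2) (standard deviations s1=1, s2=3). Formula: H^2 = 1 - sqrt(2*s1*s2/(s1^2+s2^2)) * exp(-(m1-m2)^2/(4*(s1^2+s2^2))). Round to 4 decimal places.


Squared Hellinger distance for Gaussians:
H^2 = 1 - sqrt(2*s1*s2/(s1^2+s2^2)) * exp(-(m1-m2)^2/(4*(s1^2+s2^2))).
s1^2 = 1, s2^2 = 9, s1^2+s2^2 = 10.
sqrt(2*1*3/(10)) = 0.774597.
(m1-m2)^2 = (6)^2 = 36.
exp(-36/(4*10)) = exp(-0.9) = 0.40657.
H^2 = 1 - 0.774597*0.40657 = 0.6851

0.6851


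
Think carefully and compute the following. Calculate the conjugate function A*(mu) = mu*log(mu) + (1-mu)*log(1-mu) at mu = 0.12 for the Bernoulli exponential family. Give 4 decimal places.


Legendre transform for Bernoulli:
A*(mu) = mu*log(mu) + (1-mu)*log(1-mu).
mu = 0.12, 1-mu = 0.88.
mu*log(mu) = 0.12*log(0.12) = -0.254432.
(1-mu)*log(1-mu) = 0.88*log(0.88) = -0.112493.
A* = -0.254432 + -0.112493 = -0.3669

-0.3669


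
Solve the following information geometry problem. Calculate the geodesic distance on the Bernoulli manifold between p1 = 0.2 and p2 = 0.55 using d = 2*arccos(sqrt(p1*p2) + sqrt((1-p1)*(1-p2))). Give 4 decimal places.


Geodesic distance on Bernoulli manifold:
d(p1,p2) = 2*arccos(sqrt(p1*p2) + sqrt((1-p1)*(1-p2))).
sqrt(p1*p2) = sqrt(0.2*0.55) = 0.331662.
sqrt((1-p1)*(1-p2)) = sqrt(0.8*0.45) = 0.6.
arg = 0.331662 + 0.6 = 0.931662.
d = 2*arccos(0.931662) = 0.7437

0.7437


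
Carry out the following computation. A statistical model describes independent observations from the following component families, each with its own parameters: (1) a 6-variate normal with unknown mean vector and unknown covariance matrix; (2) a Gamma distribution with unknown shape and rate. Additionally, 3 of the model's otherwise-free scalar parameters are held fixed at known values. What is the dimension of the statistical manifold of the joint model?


The dimension of a statistical manifold equals the number of free
(independent) real parameters of the model. For a product of independent
blocks the parameter counts add.
- 6-variate normal: 6 (mean) + 6*7/2 = 21 (symmetric covariance) = 27.
- Gamma (shape, rate): 2.
Total = 27 + 2 = 29.
3 parameter(s) fixed at known values: 29 - 3 = 26.
Dimension = 26

26


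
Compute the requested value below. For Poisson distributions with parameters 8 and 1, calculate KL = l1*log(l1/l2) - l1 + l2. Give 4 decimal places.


KL divergence for Poisson:
KL = l1*log(l1/l2) - l1 + l2.
l1 = 8, l2 = 1.
log(8/1) = 2.079442.
l1*log(l1/l2) = 8 * 2.079442 = 16.635532.
KL = 16.635532 - 8 + 1 = 9.6355

9.6355


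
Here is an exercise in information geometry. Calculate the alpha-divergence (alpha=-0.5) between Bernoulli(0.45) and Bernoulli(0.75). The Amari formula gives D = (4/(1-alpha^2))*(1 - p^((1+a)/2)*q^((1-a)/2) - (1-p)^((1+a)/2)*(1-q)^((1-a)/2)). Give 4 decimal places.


Amari alpha-divergence:
D = (4/(1-alpha^2))*(1 - p^((1+a)/2)*q^((1-a)/2) - (1-p)^((1+a)/2)*(1-q)^((1-a)/2)).
alpha = -0.5, p = 0.45, q = 0.75.
e1 = (1+alpha)/2 = 0.25, e2 = (1-alpha)/2 = 0.75.
t1 = p^e1 * q^e2 = 0.45^0.25 * 0.75^0.75 = 0.660084.
t2 = (1-p)^e1 * (1-q)^e2 = 0.55^0.25 * 0.25^0.75 = 0.304471.
4/(1-alpha^2) = 5.333333.
D = 5.333333*(1 - 0.660084 - 0.304471) = 0.1890

0.1890


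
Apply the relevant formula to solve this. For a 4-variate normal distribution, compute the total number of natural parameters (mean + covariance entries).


Exponential family dimension calculation:
For 4-dim MVN: mean has 4 params, covariance has 4*5/2 = 10 unique entries.
Total dim = 4 + 10 = 14.

14


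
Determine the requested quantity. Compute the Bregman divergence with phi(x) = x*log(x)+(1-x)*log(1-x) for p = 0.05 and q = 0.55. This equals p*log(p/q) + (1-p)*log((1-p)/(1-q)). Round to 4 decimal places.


Bregman divergence with negative entropy generator:
D = p*log(p/q) + (1-p)*log((1-p)/(1-q)).
p = 0.05, q = 0.55.
p*log(p/q) = 0.05*log(0.05/0.55) = -0.119895.
(1-p)*log((1-p)/(1-q)) = 0.95*log(0.95/0.45) = 0.709854.
D = -0.119895 + 0.709854 = 0.5900

0.5900


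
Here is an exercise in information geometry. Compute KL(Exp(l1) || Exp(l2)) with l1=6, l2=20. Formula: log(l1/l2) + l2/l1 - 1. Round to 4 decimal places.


KL divergence for exponential family:
KL = log(l1/l2) + l2/l1 - 1.
log(6/20) = -1.203973.
20/6 = 3.333333.
KL = -1.203973 + 3.333333 - 1 = 1.1294

1.1294


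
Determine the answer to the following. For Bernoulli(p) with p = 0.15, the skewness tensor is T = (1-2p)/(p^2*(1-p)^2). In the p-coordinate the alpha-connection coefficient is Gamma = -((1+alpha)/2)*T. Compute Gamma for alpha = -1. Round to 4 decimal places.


Skewness (Amari-Chentsov) tensor: T = (1-2p)/(p^2*(1-p)^2).
p = 0.15, 1-2p = 0.7, p^2 = 0.0225, (1-p)^2 = 0.7225.
T = 0.7/(0.0225 * 0.7225) = 43.060361.
In the p-coordinate, Gamma^(alpha) = Gamma^(0) - (alpha/2)*T with Gamma^(0) = (1/2)*g'(p) = -T/2,
so Gamma^(alpha) = -((1+alpha)/2)*T.
alpha = -1, -(1+alpha)/2 = 0.0.
Gamma = 0.0 * 43.060361 = 0.0000

0.0000


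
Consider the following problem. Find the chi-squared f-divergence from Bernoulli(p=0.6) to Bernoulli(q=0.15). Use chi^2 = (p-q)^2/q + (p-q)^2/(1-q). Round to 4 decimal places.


Chi-squared divergence between Bernoulli distributions:
chi^2 = (p-q)^2/q + (p-q)^2/(1-q).
p = 0.6, q = 0.15, p-q = 0.45.
(p-q)^2 = 0.2025.
term1 = 0.2025/0.15 = 1.35.
term2 = 0.2025/0.85 = 0.238235.
chi^2 = 1.35 + 0.238235 = 1.5882

1.5882


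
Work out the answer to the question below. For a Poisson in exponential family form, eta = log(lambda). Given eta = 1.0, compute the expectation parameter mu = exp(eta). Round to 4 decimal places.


Expectation parameter for Poisson exponential family:
mu = exp(eta).
eta = 1.0.
mu = exp(1.0) = 2.7183

2.7183


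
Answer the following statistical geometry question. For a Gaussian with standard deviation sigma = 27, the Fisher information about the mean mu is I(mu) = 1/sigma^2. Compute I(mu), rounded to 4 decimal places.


The Fisher information for the mean of a normal distribution is I(mu) = 1/sigma^2.
sigma = 27, so sigma^2 = 729.
I(mu) = 1/729 = 0.0014

0.0014


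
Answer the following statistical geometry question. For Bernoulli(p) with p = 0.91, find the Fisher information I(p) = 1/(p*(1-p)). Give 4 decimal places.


For Bernoulli(p), Fisher information is I(p) = 1/(p*(1-p)).
p = 0.91, 1-p = 0.09.
p*(1-p) = 0.0819.
I(p) = 1/0.0819 = 12.2100

12.2100


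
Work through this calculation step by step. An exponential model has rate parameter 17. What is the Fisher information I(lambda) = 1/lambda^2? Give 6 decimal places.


Fisher information for exponential: I(lambda) = 1/lambda^2.
lambda = 17, lambda^2 = 289.
I = 1/289 = 0.003460

0.003460


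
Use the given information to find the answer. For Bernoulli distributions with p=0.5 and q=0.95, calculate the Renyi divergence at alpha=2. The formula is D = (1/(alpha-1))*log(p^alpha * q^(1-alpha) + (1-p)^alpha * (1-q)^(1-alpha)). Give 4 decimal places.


Renyi divergence of order alpha between Bernoulli distributions:
D = (1/(alpha-1))*log(p^alpha * q^(1-alpha) + (1-p)^alpha * (1-q)^(1-alpha)).
alpha = 2, p = 0.5, q = 0.95.
p^alpha * q^(1-alpha) = 0.5^2 * 0.95^-1 = 0.263158.
(1-p)^alpha * (1-q)^(1-alpha) = 0.5^2 * 0.05^-1 = 5.0.
sum = 0.263158 + 5.0 = 5.263158.
D = (1/1)*log(5.263158) = 1.6607

1.6607


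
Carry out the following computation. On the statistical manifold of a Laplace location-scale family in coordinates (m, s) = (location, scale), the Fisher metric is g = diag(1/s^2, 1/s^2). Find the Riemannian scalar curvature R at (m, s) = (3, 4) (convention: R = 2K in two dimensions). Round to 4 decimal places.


The metric has the form g = (A dm^2 + B ds^2)/s^2 with A = 1, B = 1.
Substitute u = sqrt(A/B)*m: g = B*(du^2 + ds^2)/s^2, i.e. B times the
Poincare upper half-plane metric, which has constant Gaussian curvature -1.
Scaling a 2D metric by a constant c divides the Gaussian curvature by c,
so K = -1/B = -1/(1) = -1.0000 everywhere (the point (m, s) = (3, 4) is irrelevant:
the curvature is constant).
Scalar curvature in dimension 2: R = 2K = -2/(1) = -2.0000.

-2.0000


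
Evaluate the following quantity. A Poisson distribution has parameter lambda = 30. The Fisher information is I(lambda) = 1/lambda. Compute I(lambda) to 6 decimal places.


Fisher information for Poisson: I(lambda) = 1/lambda.
lambda = 30.
I(lambda) = 1/30 = 0.033333

0.033333


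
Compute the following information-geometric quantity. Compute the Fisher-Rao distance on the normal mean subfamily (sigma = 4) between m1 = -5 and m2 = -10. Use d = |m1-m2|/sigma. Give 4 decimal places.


On the fixed-variance normal subfamily, geodesic distance = |m1-m2|/sigma.
|-5 - -10| = 5.
sigma = 4.
d = 5/4 = 1.2500

1.2500


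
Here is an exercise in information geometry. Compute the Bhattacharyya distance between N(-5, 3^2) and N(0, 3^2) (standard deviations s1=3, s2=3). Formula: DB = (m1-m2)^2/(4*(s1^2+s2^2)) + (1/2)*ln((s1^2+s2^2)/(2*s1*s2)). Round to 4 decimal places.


Bhattacharyya distance between two Gaussians:
DB = (m1-m2)^2/(4*(s1^2+s2^2)) + (1/2)*ln((s1^2+s2^2)/(2*s1*s2)).
(m1-m2)^2 = (-5)^2 = 25.
s1^2+s2^2 = 9 + 9 = 18.
term1 = 25/72 = 0.347222.
term2 = 0.5*ln(18/18.0) = 0.0.
DB = 0.347222 + 0.0 = 0.3472

0.3472


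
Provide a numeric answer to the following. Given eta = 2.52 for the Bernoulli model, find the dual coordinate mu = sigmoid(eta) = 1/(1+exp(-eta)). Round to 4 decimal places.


Dual coordinate (expectation parameter) for Bernoulli:
mu = 1/(1+exp(-eta)).
eta = 2.52.
exp(-eta) = exp(-2.52) = 0.08046.
mu = 1/(1+0.08046) = 0.9255

0.9255


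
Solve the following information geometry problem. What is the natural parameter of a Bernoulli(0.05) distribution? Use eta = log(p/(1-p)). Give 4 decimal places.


Natural parameter for Bernoulli: eta = log(p/(1-p)).
p = 0.05, 1-p = 0.95.
p/(1-p) = 0.052632.
eta = log(0.052632) = -2.9444

-2.9444


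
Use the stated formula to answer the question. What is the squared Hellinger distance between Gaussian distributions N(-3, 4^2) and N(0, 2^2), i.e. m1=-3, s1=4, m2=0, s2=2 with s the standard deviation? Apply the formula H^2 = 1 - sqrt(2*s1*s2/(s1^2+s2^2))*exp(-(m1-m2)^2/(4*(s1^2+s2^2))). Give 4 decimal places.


Squared Hellinger distance for Gaussians:
H^2 = 1 - sqrt(2*s1*s2/(s1^2+s2^2)) * exp(-(m1-m2)^2/(4*(s1^2+s2^2))).
s1^2 = 16, s2^2 = 4, s1^2+s2^2 = 20.
sqrt(2*4*2/(20)) = 0.894427.
(m1-m2)^2 = (-3)^2 = 9.
exp(-9/(4*20)) = exp(-0.1125) = 0.893597.
H^2 = 1 - 0.894427*0.893597 = 0.2007

0.2007


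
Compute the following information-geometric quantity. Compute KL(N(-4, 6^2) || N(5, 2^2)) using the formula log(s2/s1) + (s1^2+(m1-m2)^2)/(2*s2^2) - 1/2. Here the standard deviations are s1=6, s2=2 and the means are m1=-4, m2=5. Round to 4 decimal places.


KL divergence between normal distributions:
KL = log(s2/s1) + (s1^2 + (m1-m2)^2)/(2*s2^2) - 1/2.
log(2/6) = -1.098612.
(6^2 + (-4-5)^2)/(2*2^2) = (36 + 81)/8 = 14.625.
KL = -1.098612 + 14.625 - 0.5 = 13.0264

13.0264


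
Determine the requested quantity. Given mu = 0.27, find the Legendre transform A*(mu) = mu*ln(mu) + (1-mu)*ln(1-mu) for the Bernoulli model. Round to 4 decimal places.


Legendre transform for Bernoulli:
A*(mu) = mu*log(mu) + (1-mu)*log(1-mu).
mu = 0.27, 1-mu = 0.73.
mu*log(mu) = 0.27*log(0.27) = -0.35352.
(1-mu)*log(1-mu) = 0.73*log(0.73) = -0.229739.
A* = -0.35352 + -0.229739 = -0.5833

-0.5833


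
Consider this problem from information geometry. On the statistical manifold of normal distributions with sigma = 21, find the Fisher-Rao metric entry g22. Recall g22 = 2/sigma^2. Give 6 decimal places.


For the 2-parameter normal family, the Fisher metric has:
  g11 = 1/sigma^2, g22 = 2/sigma^2.
sigma = 21, sigma^2 = 441.
g22 = 0.004535

0.004535


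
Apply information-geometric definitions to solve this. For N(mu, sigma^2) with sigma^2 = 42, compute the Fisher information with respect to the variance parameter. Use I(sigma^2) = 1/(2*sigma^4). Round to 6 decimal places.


Fisher information for variance: I(sigma^2) = 1/(2*sigma^4).
sigma^2 = 42, so sigma^4 = 1764.
I = 1/(2*1764) = 1/3528 = 0.000283

0.000283


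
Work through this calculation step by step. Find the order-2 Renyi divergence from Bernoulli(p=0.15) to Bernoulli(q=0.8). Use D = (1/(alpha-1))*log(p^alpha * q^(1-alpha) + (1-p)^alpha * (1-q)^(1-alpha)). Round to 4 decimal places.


Renyi divergence of order alpha between Bernoulli distributions:
D = (1/(alpha-1))*log(p^alpha * q^(1-alpha) + (1-p)^alpha * (1-q)^(1-alpha)).
alpha = 2, p = 0.15, q = 0.8.
p^alpha * q^(1-alpha) = 0.15^2 * 0.8^-1 = 0.028125.
(1-p)^alpha * (1-q)^(1-alpha) = 0.85^2 * 0.2^-1 = 3.6125.
sum = 0.028125 + 3.6125 = 3.640625.
D = (1/1)*log(3.640625) = 1.2922

1.2922


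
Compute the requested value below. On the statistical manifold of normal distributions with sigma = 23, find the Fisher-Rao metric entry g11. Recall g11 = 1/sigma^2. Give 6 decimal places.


For the 2-parameter normal family, the Fisher metric has:
  g11 = 1/sigma^2, g22 = 2/sigma^2.
sigma = 23, sigma^2 = 529.
g11 = 0.001890

0.001890


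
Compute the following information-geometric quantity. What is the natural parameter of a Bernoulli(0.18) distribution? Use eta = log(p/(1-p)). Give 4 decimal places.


Natural parameter for Bernoulli: eta = log(p/(1-p)).
p = 0.18, 1-p = 0.82.
p/(1-p) = 0.219512.
eta = log(0.219512) = -1.5163

-1.5163


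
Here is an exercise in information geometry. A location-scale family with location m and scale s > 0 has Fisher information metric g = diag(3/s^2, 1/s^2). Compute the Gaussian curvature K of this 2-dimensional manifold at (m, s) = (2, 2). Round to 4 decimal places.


The metric has the form g = (A dm^2 + B ds^2)/s^2 with A = 3, B = 1.
Substitute u = sqrt(A/B)*m: g = B*(du^2 + ds^2)/s^2, i.e. B times the
Poincare upper half-plane metric, which has constant Gaussian curvature -1.
Scaling a 2D metric by a constant c divides the Gaussian curvature by c,
so K = -1/B = -1/(1) = -1.0000 everywhere (the point (m, s) = (2, 2) is irrelevant:
the curvature is constant).
The requested Gaussian curvature is K = -1.0000.

-1.0000


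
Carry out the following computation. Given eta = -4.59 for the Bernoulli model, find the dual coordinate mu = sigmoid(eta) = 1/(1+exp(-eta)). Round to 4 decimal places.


Dual coordinate (expectation parameter) for Bernoulli:
mu = 1/(1+exp(-eta)).
eta = -4.59.
exp(-eta) = exp(4.59) = 98.49443.
mu = 1/(1+98.49443) = 0.0101

0.0101


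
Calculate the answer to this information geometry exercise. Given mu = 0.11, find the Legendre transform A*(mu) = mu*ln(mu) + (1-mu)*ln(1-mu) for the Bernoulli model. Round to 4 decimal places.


Legendre transform for Bernoulli:
A*(mu) = mu*log(mu) + (1-mu)*log(1-mu).
mu = 0.11, 1-mu = 0.89.
mu*log(mu) = 0.11*log(0.11) = -0.2428.
(1-mu)*log(1-mu) = 0.89*log(0.89) = -0.103715.
A* = -0.2428 + -0.103715 = -0.3465

-0.3465


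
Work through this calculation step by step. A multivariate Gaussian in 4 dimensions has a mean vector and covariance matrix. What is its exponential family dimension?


Exponential family dimension calculation:
For 4-dim MVN: mean has 4 params, covariance has 4*5/2 = 10 unique entries.
Total dim = 4 + 10 = 14.

14


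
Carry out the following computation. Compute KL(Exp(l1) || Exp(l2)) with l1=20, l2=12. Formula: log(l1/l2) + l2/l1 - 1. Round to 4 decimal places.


KL divergence for exponential family:
KL = log(l1/l2) + l2/l1 - 1.
log(20/12) = 0.510826.
12/20 = 0.6.
KL = 0.510826 + 0.6 - 1 = 0.1108

0.1108


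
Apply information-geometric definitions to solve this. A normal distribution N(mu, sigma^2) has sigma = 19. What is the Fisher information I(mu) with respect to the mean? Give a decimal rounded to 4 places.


The Fisher information for the mean of a normal distribution is I(mu) = 1/sigma^2.
sigma = 19, so sigma^2 = 361.
I(mu) = 1/361 = 0.0028

0.0028


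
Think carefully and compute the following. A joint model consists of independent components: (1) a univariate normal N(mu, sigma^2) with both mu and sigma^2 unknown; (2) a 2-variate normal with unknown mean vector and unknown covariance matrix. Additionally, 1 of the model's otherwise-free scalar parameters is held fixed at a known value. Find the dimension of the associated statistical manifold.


The dimension of a statistical manifold equals the number of free
(independent) real parameters of the model. For a product of independent
blocks the parameter counts add.
- normal (mu, sigma^2): 2.
- 2-variate normal: 2 (mean) + 2*3/2 = 3 (symmetric covariance) = 5.
Total = 2 + 5 = 7.
1 parameter(s) fixed at known values: 7 - 1 = 6.
Dimension = 6

6


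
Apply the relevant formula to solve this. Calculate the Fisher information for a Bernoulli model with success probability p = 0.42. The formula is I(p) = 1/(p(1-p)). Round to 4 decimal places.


For Bernoulli(p), Fisher information is I(p) = 1/(p*(1-p)).
p = 0.42, 1-p = 0.58.
p*(1-p) = 0.2436.
I(p) = 1/0.2436 = 4.1051

4.1051


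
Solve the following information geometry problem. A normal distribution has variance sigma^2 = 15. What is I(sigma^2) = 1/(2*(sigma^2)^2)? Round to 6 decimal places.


Fisher information for variance: I(sigma^2) = 1/(2*sigma^4).
sigma^2 = 15, so sigma^4 = 225.
I = 1/(2*225) = 1/450 = 0.002222

0.002222


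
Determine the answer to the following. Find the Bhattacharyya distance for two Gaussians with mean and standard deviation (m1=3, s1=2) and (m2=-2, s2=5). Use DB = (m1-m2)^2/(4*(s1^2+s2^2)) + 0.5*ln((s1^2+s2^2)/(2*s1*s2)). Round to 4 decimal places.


Bhattacharyya distance between two Gaussians:
DB = (m1-m2)^2/(4*(s1^2+s2^2)) + (1/2)*ln((s1^2+s2^2)/(2*s1*s2)).
(m1-m2)^2 = (5)^2 = 25.
s1^2+s2^2 = 4 + 25 = 29.
term1 = 25/116 = 0.215517.
term2 = 0.5*ln(29/20.0) = 0.185782.
DB = 0.215517 + 0.185782 = 0.4013

0.4013


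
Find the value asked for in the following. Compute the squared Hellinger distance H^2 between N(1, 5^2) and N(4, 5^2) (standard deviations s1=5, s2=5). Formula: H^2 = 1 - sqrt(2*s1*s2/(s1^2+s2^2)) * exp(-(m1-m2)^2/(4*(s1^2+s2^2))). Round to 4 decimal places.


Squared Hellinger distance for Gaussians:
H^2 = 1 - sqrt(2*s1*s2/(s1^2+s2^2)) * exp(-(m1-m2)^2/(4*(s1^2+s2^2))).
s1^2 = 25, s2^2 = 25, s1^2+s2^2 = 50.
sqrt(2*5*5/(50)) = 1.0.
(m1-m2)^2 = (-3)^2 = 9.
exp(-9/(4*50)) = exp(-0.045) = 0.955997.
H^2 = 1 - 1.0*0.955997 = 0.0440

0.0440


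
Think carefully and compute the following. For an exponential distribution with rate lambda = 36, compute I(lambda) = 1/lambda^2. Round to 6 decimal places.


Fisher information for exponential: I(lambda) = 1/lambda^2.
lambda = 36, lambda^2 = 1296.
I = 1/1296 = 0.000772

0.000772


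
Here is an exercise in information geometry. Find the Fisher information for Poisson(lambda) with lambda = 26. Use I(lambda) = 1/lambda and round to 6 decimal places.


Fisher information for Poisson: I(lambda) = 1/lambda.
lambda = 26.
I(lambda) = 1/26 = 0.038462

0.038462


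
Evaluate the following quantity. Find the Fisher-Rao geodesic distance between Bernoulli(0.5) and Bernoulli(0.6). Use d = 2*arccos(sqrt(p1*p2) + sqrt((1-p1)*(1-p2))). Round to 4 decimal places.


Geodesic distance on Bernoulli manifold:
d(p1,p2) = 2*arccos(sqrt(p1*p2) + sqrt((1-p1)*(1-p2))).
sqrt(p1*p2) = sqrt(0.5*0.6) = 0.547723.
sqrt((1-p1)*(1-p2)) = sqrt(0.5*0.4) = 0.447214.
arg = 0.547723 + 0.447214 = 0.994936.
d = 2*arccos(0.994936) = 0.2014

0.2014


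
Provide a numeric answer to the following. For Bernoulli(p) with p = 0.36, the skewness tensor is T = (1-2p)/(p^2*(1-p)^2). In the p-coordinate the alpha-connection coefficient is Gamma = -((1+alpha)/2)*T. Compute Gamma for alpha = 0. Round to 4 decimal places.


Skewness (Amari-Chentsov) tensor: T = (1-2p)/(p^2*(1-p)^2).
p = 0.36, 1-2p = 0.28, p^2 = 0.1296, (1-p)^2 = 0.4096.
T = 0.28/(0.1296 * 0.4096) = 5.274643.
In the p-coordinate, Gamma^(alpha) = Gamma^(0) - (alpha/2)*T with Gamma^(0) = (1/2)*g'(p) = -T/2,
so Gamma^(alpha) = -((1+alpha)/2)*T.
alpha = 0, -(1+alpha)/2 = -0.5.
Gamma = -0.5 * 5.274643 = -2.6373

-2.6373


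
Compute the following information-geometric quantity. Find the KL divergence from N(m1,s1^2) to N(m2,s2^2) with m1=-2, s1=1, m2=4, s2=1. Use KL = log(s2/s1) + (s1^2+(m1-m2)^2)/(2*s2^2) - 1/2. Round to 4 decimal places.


KL divergence between normal distributions:
KL = log(s2/s1) + (s1^2 + (m1-m2)^2)/(2*s2^2) - 1/2.
log(1/1) = 0.0.
(1^2 + (-2-4)^2)/(2*1^2) = (1 + 36)/2 = 18.5.
KL = 0.0 + 18.5 - 0.5 = 18.0000

18.0000


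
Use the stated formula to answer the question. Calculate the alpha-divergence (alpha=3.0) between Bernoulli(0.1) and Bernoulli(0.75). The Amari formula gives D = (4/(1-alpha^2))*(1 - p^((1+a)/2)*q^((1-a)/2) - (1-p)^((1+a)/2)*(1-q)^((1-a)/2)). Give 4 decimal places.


Amari alpha-divergence:
D = (4/(1-alpha^2))*(1 - p^((1+a)/2)*q^((1-a)/2) - (1-p)^((1+a)/2)*(1-q)^((1-a)/2)).
alpha = 3.0, p = 0.1, q = 0.75.
e1 = (1+alpha)/2 = 2.0, e2 = (1-alpha)/2 = -1.0.
t1 = p^e1 * q^e2 = 0.1^2.0 * 0.75^-1.0 = 0.013333.
t2 = (1-p)^e1 * (1-q)^e2 = 0.9^2.0 * 0.25^-1.0 = 3.24.
4/(1-alpha^2) = -0.5.
D = -0.5*(1 - 0.013333 - 3.24) = 1.1267

1.1267


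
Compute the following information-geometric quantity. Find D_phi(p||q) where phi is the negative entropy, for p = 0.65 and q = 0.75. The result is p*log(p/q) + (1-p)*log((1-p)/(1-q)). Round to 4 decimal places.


Bregman divergence with negative entropy generator:
D = p*log(p/q) + (1-p)*log((1-p)/(1-q)).
p = 0.65, q = 0.75.
p*log(p/q) = 0.65*log(0.65/0.75) = -0.093016.
(1-p)*log((1-p)/(1-q)) = 0.35*log(0.35/0.25) = 0.117765.
D = -0.093016 + 0.117765 = 0.0247

0.0247


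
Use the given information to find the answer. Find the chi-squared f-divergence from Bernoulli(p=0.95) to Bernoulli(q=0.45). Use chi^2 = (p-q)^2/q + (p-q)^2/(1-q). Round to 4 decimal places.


Chi-squared divergence between Bernoulli distributions:
chi^2 = (p-q)^2/q + (p-q)^2/(1-q).
p = 0.95, q = 0.45, p-q = 0.5.
(p-q)^2 = 0.25.
term1 = 0.25/0.45 = 0.555556.
term2 = 0.25/0.55 = 0.454545.
chi^2 = 0.555556 + 0.454545 = 1.0101

1.0101


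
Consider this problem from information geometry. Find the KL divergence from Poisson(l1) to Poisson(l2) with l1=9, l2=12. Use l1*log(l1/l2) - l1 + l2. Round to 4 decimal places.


KL divergence for Poisson:
KL = l1*log(l1/l2) - l1 + l2.
l1 = 9, l2 = 12.
log(9/12) = -0.287682.
l1*log(l1/l2) = 9 * -0.287682 = -2.589139.
KL = -2.589139 - 9 + 12 = 0.4109

0.4109


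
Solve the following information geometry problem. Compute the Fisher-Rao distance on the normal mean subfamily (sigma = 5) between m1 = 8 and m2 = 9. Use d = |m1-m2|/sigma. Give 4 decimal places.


On the fixed-variance normal subfamily, geodesic distance = |m1-m2|/sigma.
|8 - 9| = 1.
sigma = 5.
d = 1/5 = 0.2000

0.2000


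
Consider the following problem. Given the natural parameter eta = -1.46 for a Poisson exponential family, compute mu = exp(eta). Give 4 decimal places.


Expectation parameter for Poisson exponential family:
mu = exp(eta).
eta = -1.46.
mu = exp(-1.46) = 0.2322

0.2322


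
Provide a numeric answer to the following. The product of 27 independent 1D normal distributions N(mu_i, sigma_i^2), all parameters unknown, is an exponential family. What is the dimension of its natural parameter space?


Exponential family dimension calculation:
Each univariate normal has two natural parameters (mu/sigma^2 and -1/(2 sigma^2)).
With 27 independent components, dim = 2 * 27 = 54.

54


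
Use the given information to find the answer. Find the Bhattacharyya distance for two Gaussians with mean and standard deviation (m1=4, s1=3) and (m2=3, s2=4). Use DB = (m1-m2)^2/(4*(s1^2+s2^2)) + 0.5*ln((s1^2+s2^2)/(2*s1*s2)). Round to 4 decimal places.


Bhattacharyya distance between two Gaussians:
DB = (m1-m2)^2/(4*(s1^2+s2^2)) + (1/2)*ln((s1^2+s2^2)/(2*s1*s2)).
(m1-m2)^2 = (1)^2 = 1.
s1^2+s2^2 = 9 + 16 = 25.
term1 = 1/100 = 0.01.
term2 = 0.5*ln(25/24.0) = 0.020411.
DB = 0.01 + 0.020411 = 0.0304

0.0304


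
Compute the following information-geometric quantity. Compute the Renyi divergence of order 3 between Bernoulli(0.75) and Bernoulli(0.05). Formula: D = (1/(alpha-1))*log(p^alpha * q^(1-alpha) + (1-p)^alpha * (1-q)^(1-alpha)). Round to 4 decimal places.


Renyi divergence of order alpha between Bernoulli distributions:
D = (1/(alpha-1))*log(p^alpha * q^(1-alpha) + (1-p)^alpha * (1-q)^(1-alpha)).
alpha = 3, p = 0.75, q = 0.05.
p^alpha * q^(1-alpha) = 0.75^3 * 0.05^-2 = 168.75.
(1-p)^alpha * (1-q)^(1-alpha) = 0.25^3 * 0.95^-2 = 0.017313.
sum = 168.75 + 0.017313 = 168.767313.
D = (1/2)*log(168.767313) = 2.5643

2.5643


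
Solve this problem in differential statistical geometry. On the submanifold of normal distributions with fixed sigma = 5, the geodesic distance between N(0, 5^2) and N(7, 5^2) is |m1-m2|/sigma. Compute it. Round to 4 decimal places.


On the fixed-variance normal subfamily, geodesic distance = |m1-m2|/sigma.
|0 - 7| = 7.
sigma = 5.
d = 7/5 = 1.4000

1.4000


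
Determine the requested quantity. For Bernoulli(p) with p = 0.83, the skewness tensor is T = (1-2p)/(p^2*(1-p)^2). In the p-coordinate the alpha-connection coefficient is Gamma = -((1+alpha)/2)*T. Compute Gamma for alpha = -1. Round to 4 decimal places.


Skewness (Amari-Chentsov) tensor: T = (1-2p)/(p^2*(1-p)^2).
p = 0.83, 1-2p = -0.66, p^2 = 0.6889, (1-p)^2 = 0.0289.
T = -0.66/(0.6889 * 0.0289) = -33.150487.
In the p-coordinate, Gamma^(alpha) = Gamma^(0) - (alpha/2)*T with Gamma^(0) = (1/2)*g'(p) = -T/2,
so Gamma^(alpha) = -((1+alpha)/2)*T.
alpha = -1, -(1+alpha)/2 = 0.0.
Gamma = 0.0 * -33.150487 = 0.0000

0.0000


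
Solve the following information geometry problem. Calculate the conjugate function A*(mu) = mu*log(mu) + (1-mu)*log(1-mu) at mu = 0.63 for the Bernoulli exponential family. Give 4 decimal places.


Legendre transform for Bernoulli:
A*(mu) = mu*log(mu) + (1-mu)*log(1-mu).
mu = 0.63, 1-mu = 0.37.
mu*log(mu) = 0.63*log(0.63) = -0.291082.
(1-mu)*log(1-mu) = 0.37*log(0.37) = -0.367873.
A* = -0.291082 + -0.367873 = -0.6590

-0.6590


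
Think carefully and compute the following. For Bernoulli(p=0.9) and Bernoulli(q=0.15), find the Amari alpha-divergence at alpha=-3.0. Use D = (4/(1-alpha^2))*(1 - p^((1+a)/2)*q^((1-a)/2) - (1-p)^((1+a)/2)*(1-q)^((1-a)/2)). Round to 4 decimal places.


Amari alpha-divergence:
D = (4/(1-alpha^2))*(1 - p^((1+a)/2)*q^((1-a)/2) - (1-p)^((1+a)/2)*(1-q)^((1-a)/2)).
alpha = -3.0, p = 0.9, q = 0.15.
e1 = (1+alpha)/2 = -1.0, e2 = (1-alpha)/2 = 2.0.
t1 = p^e1 * q^e2 = 0.9^-1.0 * 0.15^2.0 = 0.025.
t2 = (1-p)^e1 * (1-q)^e2 = 0.1^-1.0 * 0.85^2.0 = 7.225.
4/(1-alpha^2) = -0.5.
D = -0.5*(1 - 0.025 - 7.225) = 3.1250

3.1250


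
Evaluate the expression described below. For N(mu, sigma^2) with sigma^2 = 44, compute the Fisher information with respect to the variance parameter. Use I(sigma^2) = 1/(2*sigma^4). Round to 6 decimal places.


Fisher information for variance: I(sigma^2) = 1/(2*sigma^4).
sigma^2 = 44, so sigma^4 = 1936.
I = 1/(2*1936) = 1/3872 = 0.000258

0.000258


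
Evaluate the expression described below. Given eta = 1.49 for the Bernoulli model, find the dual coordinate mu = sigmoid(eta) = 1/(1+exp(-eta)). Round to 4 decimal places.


Dual coordinate (expectation parameter) for Bernoulli:
mu = 1/(1+exp(-eta)).
eta = 1.49.
exp(-eta) = exp(-1.49) = 0.225373.
mu = 1/(1+0.225373) = 0.8161

0.8161


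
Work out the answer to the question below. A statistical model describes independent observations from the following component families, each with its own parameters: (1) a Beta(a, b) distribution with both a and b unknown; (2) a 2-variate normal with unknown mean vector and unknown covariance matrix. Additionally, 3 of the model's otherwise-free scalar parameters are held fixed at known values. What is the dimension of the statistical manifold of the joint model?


The dimension of a statistical manifold equals the number of free
(independent) real parameters of the model. For a product of independent
blocks the parameter counts add.
- Beta (a, b): 2.
- 2-variate normal: 2 (mean) + 2*3/2 = 3 (symmetric covariance) = 5.
Total = 2 + 5 = 7.
3 parameter(s) fixed at known values: 7 - 3 = 4.
Dimension = 4

4


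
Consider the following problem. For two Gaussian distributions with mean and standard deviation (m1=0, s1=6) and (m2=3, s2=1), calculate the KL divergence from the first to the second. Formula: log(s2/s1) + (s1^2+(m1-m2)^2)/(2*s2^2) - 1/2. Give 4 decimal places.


KL divergence between normal distributions:
KL = log(s2/s1) + (s1^2 + (m1-m2)^2)/(2*s2^2) - 1/2.
log(1/6) = -1.791759.
(6^2 + (0-3)^2)/(2*1^2) = (36 + 9)/2 = 22.5.
KL = -1.791759 + 22.5 - 0.5 = 20.2082

20.2082


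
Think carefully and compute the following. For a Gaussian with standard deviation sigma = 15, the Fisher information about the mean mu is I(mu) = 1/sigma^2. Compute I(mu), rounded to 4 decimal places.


The Fisher information for the mean of a normal distribution is I(mu) = 1/sigma^2.
sigma = 15, so sigma^2 = 225.
I(mu) = 1/225 = 0.0044

0.0044


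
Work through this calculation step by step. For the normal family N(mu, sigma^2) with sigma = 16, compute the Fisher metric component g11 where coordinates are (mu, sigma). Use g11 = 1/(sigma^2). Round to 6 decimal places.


For the 2-parameter normal family, the Fisher metric has:
  g11 = 1/sigma^2, g22 = 2/sigma^2.
sigma = 16, sigma^2 = 256.
g11 = 0.003906

0.003906


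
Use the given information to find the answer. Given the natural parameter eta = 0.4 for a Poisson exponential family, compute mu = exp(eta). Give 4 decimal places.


Expectation parameter for Poisson exponential family:
mu = exp(eta).
eta = 0.4.
mu = exp(0.4) = 1.4918

1.4918


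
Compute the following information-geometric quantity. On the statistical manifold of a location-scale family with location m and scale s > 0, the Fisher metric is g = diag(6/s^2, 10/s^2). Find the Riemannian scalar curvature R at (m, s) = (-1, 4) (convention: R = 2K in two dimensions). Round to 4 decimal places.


The metric has the form g = (A dm^2 + B ds^2)/s^2 with A = 6, B = 10.
Substitute u = sqrt(A/B)*m: g = B*(du^2 + ds^2)/s^2, i.e. B times the
Poincare upper half-plane metric, which has constant Gaussian curvature -1.
Scaling a 2D metric by a constant c divides the Gaussian curvature by c,
so K = -1/B = -1/(10) = -0.1000 everywhere (the point (m, s) = (-1, 4) is irrelevant:
the curvature is constant).
Scalar curvature in dimension 2: R = 2K = -2/(10) = -0.2000.

-0.2000


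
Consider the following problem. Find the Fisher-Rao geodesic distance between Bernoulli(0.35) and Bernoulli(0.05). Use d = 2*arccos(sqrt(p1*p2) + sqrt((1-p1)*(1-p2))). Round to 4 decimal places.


Geodesic distance on Bernoulli manifold:
d(p1,p2) = 2*arccos(sqrt(p1*p2) + sqrt((1-p1)*(1-p2))).
sqrt(p1*p2) = sqrt(0.35*0.05) = 0.132288.
sqrt((1-p1)*(1-p2)) = sqrt(0.65*0.95) = 0.785812.
arg = 0.132288 + 0.785812 = 0.918099.
d = 2*arccos(0.918099) = 0.8151

0.8151


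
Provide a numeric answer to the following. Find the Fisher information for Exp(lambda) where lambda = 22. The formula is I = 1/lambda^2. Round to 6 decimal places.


Fisher information for exponential: I(lambda) = 1/lambda^2.
lambda = 22, lambda^2 = 484.
I = 1/484 = 0.002066

0.002066


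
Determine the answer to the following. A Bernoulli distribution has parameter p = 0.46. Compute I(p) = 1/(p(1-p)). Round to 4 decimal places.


For Bernoulli(p), Fisher information is I(p) = 1/(p*(1-p)).
p = 0.46, 1-p = 0.54.
p*(1-p) = 0.2484.
I(p) = 1/0.2484 = 4.0258

4.0258


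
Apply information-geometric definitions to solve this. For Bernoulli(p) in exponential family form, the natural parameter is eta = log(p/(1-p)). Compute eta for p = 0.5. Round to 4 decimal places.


Natural parameter for Bernoulli: eta = log(p/(1-p)).
p = 0.5, 1-p = 0.5.
p/(1-p) = 1.0.
eta = log(1.0) = 0.0000

0.0000


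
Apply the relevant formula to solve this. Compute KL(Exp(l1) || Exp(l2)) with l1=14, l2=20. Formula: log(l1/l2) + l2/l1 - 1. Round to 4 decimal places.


KL divergence for exponential family:
KL = log(l1/l2) + l2/l1 - 1.
log(14/20) = -0.356675.
20/14 = 1.428571.
KL = -0.356675 + 1.428571 - 1 = 0.0719

0.0719


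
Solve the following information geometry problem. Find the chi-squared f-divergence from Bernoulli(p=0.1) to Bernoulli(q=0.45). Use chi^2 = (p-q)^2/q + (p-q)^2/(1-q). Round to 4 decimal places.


Chi-squared divergence between Bernoulli distributions:
chi^2 = (p-q)^2/q + (p-q)^2/(1-q).
p = 0.1, q = 0.45, p-q = -0.35.
(p-q)^2 = 0.1225.
term1 = 0.1225/0.45 = 0.272222.
term2 = 0.1225/0.55 = 0.222727.
chi^2 = 0.272222 + 0.222727 = 0.4949

0.4949


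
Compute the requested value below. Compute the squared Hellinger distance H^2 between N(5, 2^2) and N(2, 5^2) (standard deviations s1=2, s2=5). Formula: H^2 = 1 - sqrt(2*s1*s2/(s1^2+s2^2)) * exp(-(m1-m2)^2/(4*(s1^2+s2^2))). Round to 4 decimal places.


Squared Hellinger distance for Gaussians:
H^2 = 1 - sqrt(2*s1*s2/(s1^2+s2^2)) * exp(-(m1-m2)^2/(4*(s1^2+s2^2))).
s1^2 = 4, s2^2 = 25, s1^2+s2^2 = 29.
sqrt(2*2*5/(29)) = 0.830455.
(m1-m2)^2 = (3)^2 = 9.
exp(-9/(4*29)) = exp(-0.077586) = 0.925347.
H^2 = 1 - 0.830455*0.925347 = 0.2315

0.2315


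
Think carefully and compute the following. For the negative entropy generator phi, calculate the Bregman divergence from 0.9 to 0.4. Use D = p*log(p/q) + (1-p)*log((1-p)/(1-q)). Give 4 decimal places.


Bregman divergence with negative entropy generator:
D = p*log(p/q) + (1-p)*log((1-p)/(1-q)).
p = 0.9, q = 0.4.
p*log(p/q) = 0.9*log(0.9/0.4) = 0.729837.
(1-p)*log((1-p)/(1-q)) = 0.1*log(0.1/0.6) = -0.179176.
D = 0.729837 + -0.179176 = 0.5507

0.5507


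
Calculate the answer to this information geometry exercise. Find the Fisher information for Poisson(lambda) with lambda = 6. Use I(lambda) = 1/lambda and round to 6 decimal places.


Fisher information for Poisson: I(lambda) = 1/lambda.
lambda = 6.
I(lambda) = 1/6 = 0.166667

0.166667


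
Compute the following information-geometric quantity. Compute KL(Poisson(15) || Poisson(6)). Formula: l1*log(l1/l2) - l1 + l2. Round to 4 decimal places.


KL divergence for Poisson:
KL = l1*log(l1/l2) - l1 + l2.
l1 = 15, l2 = 6.
log(15/6) = 0.916291.
l1*log(l1/l2) = 15 * 0.916291 = 13.744361.
KL = 13.744361 - 15 + 6 = 4.7444

4.7444


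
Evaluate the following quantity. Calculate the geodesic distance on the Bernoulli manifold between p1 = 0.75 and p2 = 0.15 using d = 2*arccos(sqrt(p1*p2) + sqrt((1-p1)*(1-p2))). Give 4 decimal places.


Geodesic distance on Bernoulli manifold:
d(p1,p2) = 2*arccos(sqrt(p1*p2) + sqrt((1-p1)*(1-p2))).
sqrt(p1*p2) = sqrt(0.75*0.15) = 0.33541.
sqrt((1-p1)*(1-p2)) = sqrt(0.25*0.85) = 0.460977.
arg = 0.33541 + 0.460977 = 0.796387.
d = 2*arccos(0.796387) = 1.2990

1.2990


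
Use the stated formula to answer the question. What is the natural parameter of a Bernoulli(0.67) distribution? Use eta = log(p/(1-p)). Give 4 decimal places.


Natural parameter for Bernoulli: eta = log(p/(1-p)).
p = 0.67, 1-p = 0.33.
p/(1-p) = 2.030303.
eta = log(2.030303) = 0.7082

0.7082


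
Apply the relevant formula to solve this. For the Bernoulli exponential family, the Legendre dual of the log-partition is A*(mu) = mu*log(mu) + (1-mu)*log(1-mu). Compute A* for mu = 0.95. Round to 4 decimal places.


Legendre transform for Bernoulli:
A*(mu) = mu*log(mu) + (1-mu)*log(1-mu).
mu = 0.95, 1-mu = 0.05.
mu*log(mu) = 0.95*log(0.95) = -0.048729.
(1-mu)*log(1-mu) = 0.05*log(0.05) = -0.149787.
A* = -0.048729 + -0.149787 = -0.1985

-0.1985


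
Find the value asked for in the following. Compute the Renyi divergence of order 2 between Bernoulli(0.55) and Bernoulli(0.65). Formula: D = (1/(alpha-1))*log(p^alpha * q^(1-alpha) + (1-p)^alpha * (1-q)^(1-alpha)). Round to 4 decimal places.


Renyi divergence of order alpha between Bernoulli distributions:
D = (1/(alpha-1))*log(p^alpha * q^(1-alpha) + (1-p)^alpha * (1-q)^(1-alpha)).
alpha = 2, p = 0.55, q = 0.65.
p^alpha * q^(1-alpha) = 0.55^2 * 0.65^-1 = 0.465385.
(1-p)^alpha * (1-q)^(1-alpha) = 0.45^2 * 0.35^-1 = 0.578571.
sum = 0.465385 + 0.578571 = 1.043956.
D = (1/1)*log(1.043956) = 0.0430

0.0430


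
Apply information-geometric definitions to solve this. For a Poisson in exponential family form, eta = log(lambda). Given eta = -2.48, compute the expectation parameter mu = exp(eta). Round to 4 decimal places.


Expectation parameter for Poisson exponential family:
mu = exp(eta).
eta = -2.48.
mu = exp(-2.48) = 0.0837

0.0837


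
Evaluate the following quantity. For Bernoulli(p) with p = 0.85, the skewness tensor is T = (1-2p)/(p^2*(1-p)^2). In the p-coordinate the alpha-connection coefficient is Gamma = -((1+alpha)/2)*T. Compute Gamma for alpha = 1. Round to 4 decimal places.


Skewness (Amari-Chentsov) tensor: T = (1-2p)/(p^2*(1-p)^2).
p = 0.85, 1-2p = -0.7, p^2 = 0.7225, (1-p)^2 = 0.0225.
T = -0.7/(0.7225 * 0.0225) = -43.060361.
In the p-coordinate, Gamma^(alpha) = Gamma^(0) - (alpha/2)*T with Gamma^(0) = (1/2)*g'(p) = -T/2,
so Gamma^(alpha) = -((1+alpha)/2)*T.
alpha = 1, -(1+alpha)/2 = -1.0.
Gamma = -1.0 * -43.060361 = 43.0604

43.0604


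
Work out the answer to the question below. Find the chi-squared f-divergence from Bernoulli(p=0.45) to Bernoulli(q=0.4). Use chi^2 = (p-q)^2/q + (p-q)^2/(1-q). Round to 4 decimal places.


Chi-squared divergence between Bernoulli distributions:
chi^2 = (p-q)^2/q + (p-q)^2/(1-q).
p = 0.45, q = 0.4, p-q = 0.05.
(p-q)^2 = 0.0025.
term1 = 0.0025/0.4 = 0.00625.
term2 = 0.0025/0.6 = 0.004167.
chi^2 = 0.00625 + 0.004167 = 0.0104

0.0104


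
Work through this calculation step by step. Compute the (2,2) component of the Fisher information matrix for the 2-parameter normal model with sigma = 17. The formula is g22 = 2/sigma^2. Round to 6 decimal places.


For the 2-parameter normal family, the Fisher metric has:
  g11 = 1/sigma^2, g22 = 2/sigma^2.
sigma = 17, sigma^2 = 289.
g22 = 0.006920

0.006920


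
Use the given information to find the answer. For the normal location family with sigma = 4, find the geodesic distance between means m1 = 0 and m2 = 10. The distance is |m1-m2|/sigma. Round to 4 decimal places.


On the fixed-variance normal subfamily, geodesic distance = |m1-m2|/sigma.
|0 - 10| = 10.
sigma = 4.
d = 10/4 = 2.5000

2.5000


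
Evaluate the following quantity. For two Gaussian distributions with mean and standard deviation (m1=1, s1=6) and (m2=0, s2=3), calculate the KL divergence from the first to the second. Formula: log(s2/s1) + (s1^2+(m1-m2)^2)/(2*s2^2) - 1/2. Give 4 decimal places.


KL divergence between normal distributions:
KL = log(s2/s1) + (s1^2 + (m1-m2)^2)/(2*s2^2) - 1/2.
log(3/6) = -0.693147.
(6^2 + (1-0)^2)/(2*3^2) = (36 + 1)/18 = 2.055556.
KL = -0.693147 + 2.055556 - 0.5 = 0.8624

0.8624


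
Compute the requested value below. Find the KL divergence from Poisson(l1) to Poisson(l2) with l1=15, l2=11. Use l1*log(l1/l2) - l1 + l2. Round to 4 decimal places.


KL divergence for Poisson:
KL = l1*log(l1/l2) - l1 + l2.
l1 = 15, l2 = 11.
log(15/11) = 0.310155.
l1*log(l1/l2) = 15 * 0.310155 = 4.652324.
KL = 4.652324 - 15 + 11 = 0.6523

0.6523


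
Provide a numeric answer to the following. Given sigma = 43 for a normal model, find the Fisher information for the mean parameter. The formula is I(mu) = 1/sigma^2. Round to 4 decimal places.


The Fisher information for the mean of a normal distribution is I(mu) = 1/sigma^2.
sigma = 43, so sigma^2 = 1849.
I(mu) = 1/1849 = 0.0005

0.0005


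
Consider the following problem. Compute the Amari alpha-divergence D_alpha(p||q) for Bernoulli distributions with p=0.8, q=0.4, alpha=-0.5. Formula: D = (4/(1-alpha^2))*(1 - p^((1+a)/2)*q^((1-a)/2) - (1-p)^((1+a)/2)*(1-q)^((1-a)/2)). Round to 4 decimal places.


Amari alpha-divergence:
D = (4/(1-alpha^2))*(1 - p^((1+a)/2)*q^((1-a)/2) - (1-p)^((1+a)/2)*(1-q)^((1-a)/2)).
alpha = -0.5, p = 0.8, q = 0.4.
e1 = (1+alpha)/2 = 0.25, e2 = (1-alpha)/2 = 0.75.
t1 = p^e1 * q^e2 = 0.8^0.25 * 0.4^0.75 = 0.475683.
t2 = (1-p)^e1 * (1-q)^e2 = 0.2^0.25 * 0.6^0.75 = 0.455901.
4/(1-alpha^2) = 5.333333.
D = 5.333333*(1 - 0.475683 - 0.455901) = 0.3649

0.3649
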